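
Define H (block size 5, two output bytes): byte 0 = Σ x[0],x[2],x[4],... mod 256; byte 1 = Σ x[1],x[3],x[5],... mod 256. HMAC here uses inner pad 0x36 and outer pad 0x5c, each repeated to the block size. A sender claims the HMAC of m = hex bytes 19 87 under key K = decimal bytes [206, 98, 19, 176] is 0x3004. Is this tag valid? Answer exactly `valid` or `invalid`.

Key decimal bytes [206, 98, 19, 176] = ce 62 13 b0 is 4 bytes ≤ B = 5; zero-pad to 5 bytes: K' = ce 62 13 b0 00.
K' ⊕ ipad = f8 54 25 86 36; K' ⊕ opad = 92 3e 4f ec 5c.
Inner hash: even-index sum = 474 mod 256 = 218; odd-index sum = 243 mod 256 = 243 → da f3.
Outer hash (recomputed tag): even-index sum = 560 mod 256 = 48; odd-index sum = 516 mod 256 = 4 → 30 04.
Recomputed tag = 3004; claimed = 3004 → match.

valid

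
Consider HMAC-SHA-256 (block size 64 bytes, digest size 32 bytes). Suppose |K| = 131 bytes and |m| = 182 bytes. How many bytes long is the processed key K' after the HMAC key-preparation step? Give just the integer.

Key is 131 > 64 bytes, so it is hashed to 32 bytes then zero-padded to 64: |K'| = 64.

64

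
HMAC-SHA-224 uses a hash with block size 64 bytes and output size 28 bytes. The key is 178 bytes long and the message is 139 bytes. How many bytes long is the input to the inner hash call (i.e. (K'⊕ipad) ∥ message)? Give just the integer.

203

Key is 178 > 64 bytes, so it is hashed to 28 bytes then zero-padded to 64: |K'| = 64.
Inner input = (K'⊕ipad) ∥ m → 64 + 139 = 203 bytes.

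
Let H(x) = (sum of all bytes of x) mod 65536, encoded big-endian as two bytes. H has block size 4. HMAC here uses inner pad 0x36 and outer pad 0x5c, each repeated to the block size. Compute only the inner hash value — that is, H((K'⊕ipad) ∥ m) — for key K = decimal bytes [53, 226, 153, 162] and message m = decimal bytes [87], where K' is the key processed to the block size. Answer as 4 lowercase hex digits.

Key decimal bytes [53, 226, 153, 162] = 35 e2 99 a2 is exactly B = 4 bytes: K' = 35 e2 99 a2.
K' ⊕ ipad = 03 d4 af 94.
Inner input = 03 d4 af 94 ∥ 57.
Inner hash: sum = 3+212+175+148+87 = 625 → 02 71.

0271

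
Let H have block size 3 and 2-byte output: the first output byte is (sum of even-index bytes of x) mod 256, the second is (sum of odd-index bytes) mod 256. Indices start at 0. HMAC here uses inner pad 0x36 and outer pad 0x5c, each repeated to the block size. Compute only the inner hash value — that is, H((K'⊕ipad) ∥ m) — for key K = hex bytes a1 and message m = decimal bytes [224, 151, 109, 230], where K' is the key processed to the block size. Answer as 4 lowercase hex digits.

4a83

Key hex bytes a1 is 1 byte ≤ B = 3; zero-pad to 3 bytes: K' = a1 00 00.
K' ⊕ ipad = 97 36 36.
Inner input = 97 36 36 ∥ e0 97 6d e6.
Inner hash: even-index sum = 586 mod 256 = 74; odd-index sum = 387 mod 256 = 131 → 4a 83.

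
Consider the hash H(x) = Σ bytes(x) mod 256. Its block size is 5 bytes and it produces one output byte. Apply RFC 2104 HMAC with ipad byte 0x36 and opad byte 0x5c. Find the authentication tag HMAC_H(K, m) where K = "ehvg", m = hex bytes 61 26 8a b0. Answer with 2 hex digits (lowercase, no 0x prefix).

67

Key "ehvg" = 65 68 76 67 is 4 bytes ≤ B = 5; zero-pad to 5 bytes: K' = 65 68 76 67 00.
K' ⊕ ipad = 53 5e 40 51 36.  K' ⊕ opad = 39 34 2a 3b 5c.
Inner input = (K'⊕ipad) ∥ m = 53 5e 40 51 36 ∥ 61 26 8a b0.
Inner hash: sum = 83+94+64+81+54+97+38+138+176 = 825; mod 256 = 57 → 39.
Outer input = (K'⊕opad) ∥ inner = 39 34 2a 3b 5c ∥ 39.
Outer hash (tag): sum = 57+52+42+59+92+57 = 359; mod 256 = 103 → 67.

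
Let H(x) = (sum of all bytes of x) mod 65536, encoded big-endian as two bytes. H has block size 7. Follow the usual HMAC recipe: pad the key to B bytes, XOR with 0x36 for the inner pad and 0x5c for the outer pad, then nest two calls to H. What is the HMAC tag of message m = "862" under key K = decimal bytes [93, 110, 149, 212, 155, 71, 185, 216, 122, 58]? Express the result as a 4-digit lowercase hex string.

027c

Key decimal bytes [93, 110, 149, 212, 155, 71, 185, 216, 122, 58] = 5d 6e 95 d4 9b 47 b9 d8 7a 3a is 10 bytes > B = 7, so hash it first: H(key) = 05 5b, then zero-pad to 7 bytes: K' = 05 5b 00 00 00 00 00.
K' ⊕ ipad = 33 6d 36 36 36 36 36.  K' ⊕ opad = 59 07 5c 5c 5c 5c 5c.
Inner input = (K'⊕ipad) ∥ m = 33 6d 36 36 36 36 36 ∥ 38 36 32.
Inner hash: sum = 51+109+54+54+54+54+54+56+54+50 = 590 → 02 4e.
Outer input = (K'⊕opad) ∥ inner = 59 07 5c 5c 5c 5c 5c ∥ 02 4e.
Outer hash (tag): sum = 89+7+92+92+92+92+92+2+78 = 636 → 02 7c.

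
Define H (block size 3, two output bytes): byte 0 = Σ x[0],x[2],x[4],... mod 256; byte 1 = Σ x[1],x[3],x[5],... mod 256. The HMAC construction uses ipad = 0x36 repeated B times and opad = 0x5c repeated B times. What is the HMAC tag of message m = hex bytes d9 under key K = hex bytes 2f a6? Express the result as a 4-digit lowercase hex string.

3849

Key hex bytes 2f a6 is 2 bytes ≤ B = 3; zero-pad to 3 bytes: K' = 2f a6 00.
K' ⊕ ipad = 19 90 36.  K' ⊕ opad = 73 fa 5c.
Inner input = (K'⊕ipad) ∥ m = 19 90 36 ∥ d9.
Inner hash: even-index sum = 79 mod 256 = 79; odd-index sum = 361 mod 256 = 105 → 4f 69.
Outer input = (K'⊕opad) ∥ inner = 73 fa 5c ∥ 4f 69.
Outer hash (tag): even-index sum = 312 mod 256 = 56; odd-index sum = 329 mod 256 = 73 → 38 49.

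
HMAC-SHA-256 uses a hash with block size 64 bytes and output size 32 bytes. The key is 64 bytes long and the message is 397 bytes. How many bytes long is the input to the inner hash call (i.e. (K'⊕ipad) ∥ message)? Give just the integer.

461

Key is 64 ≤ 64 bytes, zero-padded: |K'| = 64.
Inner input = (K'⊕ipad) ∥ m → 64 + 397 = 461 bytes.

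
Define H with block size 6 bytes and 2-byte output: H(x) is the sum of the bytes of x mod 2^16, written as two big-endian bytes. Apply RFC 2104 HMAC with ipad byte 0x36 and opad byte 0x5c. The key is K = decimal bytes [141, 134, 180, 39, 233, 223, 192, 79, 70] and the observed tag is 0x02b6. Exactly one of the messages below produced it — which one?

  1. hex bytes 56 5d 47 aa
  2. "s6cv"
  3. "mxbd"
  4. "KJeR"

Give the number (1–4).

Key decimal bytes [141, 134, 180, 39, 233, 223, 192, 79, 70] = 8d 86 b4 27 e9 df c0 4f 46 is 9 bytes > B = 6, so hash it first: H(key) = 05 0b, then zero-pad to 6 bytes: K' = 05 0b 00 00 00 00.
K' ⊕ ipad = 33 3d 36 36 36 36; K' ⊕ opad = 59 57 5c 5c 5c 5c.
m1: inner = H(33 3d 36 36 36 36 56 5d 47 aa) = 02 ec; tag = H(59 57 5c 5c 5c 5c 02 ec) = 030e
m2: inner = H(33 3d 36 36 36 36 73 36 63 76) = 02 ca; tag = H(59 57 5c 5c 5c 5c 02 ca) = 02ec
m3: inner = H(33 3d 36 36 36 36 6d 78 62 64) = 02 f3; tag = H(59 57 5c 5c 5c 5c 02 f3) = 0315
m4: inner = H(33 3d 36 36 36 36 4b 4a 65 52) = 02 94; tag = H(59 57 5c 5c 5c 5c 02 94) = 02b6 ← matches

4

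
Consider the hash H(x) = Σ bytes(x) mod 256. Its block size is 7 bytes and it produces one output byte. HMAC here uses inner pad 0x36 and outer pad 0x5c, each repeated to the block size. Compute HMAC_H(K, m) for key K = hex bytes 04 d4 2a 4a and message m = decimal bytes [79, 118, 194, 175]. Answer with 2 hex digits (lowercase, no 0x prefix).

04

Key hex bytes 04 d4 2a 4a is 4 bytes ≤ B = 7; zero-pad to 7 bytes: K' = 04 d4 2a 4a 00 00 00.
K' ⊕ ipad = 32 e2 1c 7c 36 36 36.  K' ⊕ opad = 58 88 76 16 5c 5c 5c.
Inner input = (K'⊕ipad) ∥ m = 32 e2 1c 7c 36 36 36 ∥ 4f 76 c2 af.
Inner hash: sum = 50+226+28+124+54+54+54+79+118+194+175 = 1156; mod 256 = 132 → 84.
Outer input = (K'⊕opad) ∥ inner = 58 88 76 16 5c 5c 5c ∥ 84.
Outer hash (tag): sum = 88+136+118+22+92+92+92+132 = 772; mod 256 = 4 → 04.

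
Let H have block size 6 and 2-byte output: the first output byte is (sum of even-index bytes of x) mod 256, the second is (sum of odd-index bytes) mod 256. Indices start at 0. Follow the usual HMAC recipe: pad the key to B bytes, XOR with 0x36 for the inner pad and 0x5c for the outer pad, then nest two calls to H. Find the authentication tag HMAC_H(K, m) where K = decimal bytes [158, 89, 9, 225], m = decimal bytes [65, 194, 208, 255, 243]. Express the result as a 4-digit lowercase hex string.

Key decimal bytes [158, 89, 9, 225] = 9e 59 09 e1 is 4 bytes ≤ B = 6; zero-pad to 6 bytes: K' = 9e 59 09 e1 00 00.
K' ⊕ ipad = a8 6f 3f d7 36 36.  K' ⊕ opad = c2 05 55 bd 5c 5c.
Inner input = (K'⊕ipad) ∥ m = a8 6f 3f d7 36 36 ∥ 41 c2 d0 ff f3.
Inner hash: even-index sum = 801 mod 256 = 33; odd-index sum = 829 mod 256 = 61 → 21 3d.
Outer input = (K'⊕opad) ∥ inner = c2 05 55 bd 5c 5c ∥ 21 3d.
Outer hash (tag): even-index sum = 404 mod 256 = 148; odd-index sum = 347 mod 256 = 91 → 94 5b.

945b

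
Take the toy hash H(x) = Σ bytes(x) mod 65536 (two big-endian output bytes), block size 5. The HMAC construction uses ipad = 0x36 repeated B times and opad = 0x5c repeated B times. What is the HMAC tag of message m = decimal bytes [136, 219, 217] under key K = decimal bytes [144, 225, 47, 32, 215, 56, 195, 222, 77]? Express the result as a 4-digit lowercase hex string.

Key decimal bytes [144, 225, 47, 32, 215, 56, 195, 222, 77] = 90 e1 2f 20 d7 38 c3 de 4d is 9 bytes > B = 5, so hash it first: H(key) = 04 bd, then zero-pad to 5 bytes: K' = 04 bd 00 00 00.
K' ⊕ ipad = 32 8b 36 36 36.  K' ⊕ opad = 58 e1 5c 5c 5c.
Inner input = (K'⊕ipad) ∥ m = 32 8b 36 36 36 ∥ 88 db d9.
Inner hash: sum = 50+139+54+54+54+136+219+217 = 923 → 03 9b.
Outer input = (K'⊕opad) ∥ inner = 58 e1 5c 5c 5c ∥ 03 9b.
Outer hash (tag): sum = 88+225+92+92+92+3+155 = 747 → 02 eb.

02eb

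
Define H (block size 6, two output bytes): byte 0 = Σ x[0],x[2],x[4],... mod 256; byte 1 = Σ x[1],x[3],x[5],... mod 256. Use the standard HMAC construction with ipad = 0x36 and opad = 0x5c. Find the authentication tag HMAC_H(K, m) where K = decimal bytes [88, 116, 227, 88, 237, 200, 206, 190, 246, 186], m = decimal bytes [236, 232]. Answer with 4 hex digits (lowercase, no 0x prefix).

Key decimal bytes [88, 116, 227, 88, 237, 200, 206, 190, 246, 186] = 58 74 e3 58 ed c8 ce be f6 ba is 10 bytes > B = 6, so hash it first: H(key) = ec 0c, then zero-pad to 6 bytes: K' = ec 0c 00 00 00 00.
K' ⊕ ipad = da 3a 36 36 36 36.  K' ⊕ opad = b0 50 5c 5c 5c 5c.
Inner input = (K'⊕ipad) ∥ m = da 3a 36 36 36 36 ∥ ec e8.
Inner hash: even-index sum = 562 mod 256 = 50; odd-index sum = 398 mod 256 = 142 → 32 8e.
Outer input = (K'⊕opad) ∥ inner = b0 50 5c 5c 5c 5c ∥ 32 8e.
Outer hash (tag): even-index sum = 410 mod 256 = 154; odd-index sum = 406 mod 256 = 150 → 9a 96.

9a96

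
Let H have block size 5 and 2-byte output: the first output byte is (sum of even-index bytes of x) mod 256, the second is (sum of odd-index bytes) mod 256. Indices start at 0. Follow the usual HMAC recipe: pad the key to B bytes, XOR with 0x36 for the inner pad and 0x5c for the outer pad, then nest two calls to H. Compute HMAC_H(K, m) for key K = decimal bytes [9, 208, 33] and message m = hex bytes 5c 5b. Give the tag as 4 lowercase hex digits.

a6cf

Key decimal bytes [9, 208, 33] = 09 d0 21 is 3 bytes ≤ B = 5; zero-pad to 5 bytes: K' = 09 d0 21 00 00.
K' ⊕ ipad = 3f e6 17 36 36.  K' ⊕ opad = 55 8c 7d 5c 5c.
Inner input = (K'⊕ipad) ∥ m = 3f e6 17 36 36 ∥ 5c 5b.
Inner hash: even-index sum = 231 mod 256 = 231; odd-index sum = 376 mod 256 = 120 → e7 78.
Outer input = (K'⊕opad) ∥ inner = 55 8c 7d 5c 5c ∥ e7 78.
Outer hash (tag): even-index sum = 422 mod 256 = 166; odd-index sum = 463 mod 256 = 207 → a6 cf.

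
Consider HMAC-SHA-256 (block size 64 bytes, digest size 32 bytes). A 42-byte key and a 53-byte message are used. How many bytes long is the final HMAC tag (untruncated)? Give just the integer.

32

The tag is one SHA-256 digest: 32 bytes.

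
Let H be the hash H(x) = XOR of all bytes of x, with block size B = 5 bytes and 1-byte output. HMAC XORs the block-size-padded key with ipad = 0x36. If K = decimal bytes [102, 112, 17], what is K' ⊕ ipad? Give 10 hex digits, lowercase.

Key decimal bytes [102, 112, 17] = 66 70 11 is 3 bytes ≤ B = 5; zero-pad to 5 bytes: K' = 66 70 11 00 00.
XOR each byte with 0x36: 66⊕36=50, 70⊕36=46, 11⊕36=27, 00⊕36=36, 00⊕36=36.

5046273636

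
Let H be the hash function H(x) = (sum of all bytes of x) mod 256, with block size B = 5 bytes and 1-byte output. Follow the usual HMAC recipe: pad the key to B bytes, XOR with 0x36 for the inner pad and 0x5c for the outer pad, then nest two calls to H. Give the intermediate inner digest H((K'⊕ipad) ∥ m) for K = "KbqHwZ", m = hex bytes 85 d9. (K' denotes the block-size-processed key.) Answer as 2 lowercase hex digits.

37

Key "KbqHwZ" = 4b 62 71 48 77 5a is 6 bytes > B = 5, so hash it first: H(key) = 37, then zero-pad to 5 bytes: K' = 37 00 00 00 00.
K' ⊕ ipad = 01 36 36 36 36.
Inner input = 01 36 36 36 36 ∥ 85 d9.
Inner hash: sum = 1+54+54+54+54+133+217 = 567; mod 256 = 55 → 37.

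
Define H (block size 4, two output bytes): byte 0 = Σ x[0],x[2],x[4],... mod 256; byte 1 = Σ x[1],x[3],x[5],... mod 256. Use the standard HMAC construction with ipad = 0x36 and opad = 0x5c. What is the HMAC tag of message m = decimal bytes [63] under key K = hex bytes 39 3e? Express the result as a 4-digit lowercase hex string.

45fc

Key hex bytes 39 3e is 2 bytes ≤ B = 4; zero-pad to 4 bytes: K' = 39 3e 00 00.
K' ⊕ ipad = 0f 08 36 36.  K' ⊕ opad = 65 62 5c 5c.
Inner input = (K'⊕ipad) ∥ m = 0f 08 36 36 ∥ 3f.
Inner hash: even-index sum = 132 mod 256 = 132; odd-index sum = 62 mod 256 = 62 → 84 3e.
Outer input = (K'⊕opad) ∥ inner = 65 62 5c 5c ∥ 84 3e.
Outer hash (tag): even-index sum = 325 mod 256 = 69; odd-index sum = 252 mod 256 = 252 → 45 fc.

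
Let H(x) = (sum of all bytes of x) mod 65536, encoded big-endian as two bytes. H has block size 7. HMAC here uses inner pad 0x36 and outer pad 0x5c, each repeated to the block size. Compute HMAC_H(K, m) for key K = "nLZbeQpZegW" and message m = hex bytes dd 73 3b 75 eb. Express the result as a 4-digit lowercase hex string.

02c7

Key "nLZbeQpZegW" = 6e 4c 5a 62 65 51 70 5a 65 67 57 is 11 bytes > B = 7, so hash it first: H(key) = 04 19, then zero-pad to 7 bytes: K' = 04 19 00 00 00 00 00.
K' ⊕ ipad = 32 2f 36 36 36 36 36.  K' ⊕ opad = 58 45 5c 5c 5c 5c 5c.
Inner input = (K'⊕ipad) ∥ m = 32 2f 36 36 36 36 36 ∥ dd 73 3b 75 eb.
Inner hash: sum = 50+47+54+54+54+54+54+221+115+59+117+235 = 1114 → 04 5a.
Outer input = (K'⊕opad) ∥ inner = 58 45 5c 5c 5c 5c 5c ∥ 04 5a.
Outer hash (tag): sum = 88+69+92+92+92+92+92+4+90 = 711 → 02 c7.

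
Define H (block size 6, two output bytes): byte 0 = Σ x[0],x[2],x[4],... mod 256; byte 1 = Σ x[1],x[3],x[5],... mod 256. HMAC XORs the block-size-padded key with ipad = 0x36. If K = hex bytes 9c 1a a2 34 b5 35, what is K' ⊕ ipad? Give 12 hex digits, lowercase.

aa2c94028303

Key hex bytes 9c 1a a2 34 b5 35 is exactly B = 6 bytes: K' = 9c 1a a2 34 b5 35.
XOR each byte with 0x36: 9c⊕36=aa, 1a⊕36=2c, a2⊕36=94, 34⊕36=02, b5⊕36=83, 35⊕36=03.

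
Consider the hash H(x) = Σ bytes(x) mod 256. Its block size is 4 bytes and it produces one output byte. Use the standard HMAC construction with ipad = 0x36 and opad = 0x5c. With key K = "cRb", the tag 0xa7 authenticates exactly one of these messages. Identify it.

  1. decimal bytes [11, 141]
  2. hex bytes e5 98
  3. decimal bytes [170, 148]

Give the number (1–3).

2

Key "cRb" = 63 52 62 is 3 bytes ≤ B = 4; zero-pad to 4 bytes: K' = 63 52 62 00.
K' ⊕ ipad = 55 64 54 36; K' ⊕ opad = 3f 0e 3e 5c.
m1: inner = H(55 64 54 36 0b 8d) = db; tag = H(3f 0e 3e 5c db) = c2
m2: inner = H(55 64 54 36 e5 98) = c0; tag = H(3f 0e 3e 5c c0) = a7 ← matches
m3: inner = H(55 64 54 36 aa 94) = 81; tag = H(3f 0e 3e 5c 81) = 68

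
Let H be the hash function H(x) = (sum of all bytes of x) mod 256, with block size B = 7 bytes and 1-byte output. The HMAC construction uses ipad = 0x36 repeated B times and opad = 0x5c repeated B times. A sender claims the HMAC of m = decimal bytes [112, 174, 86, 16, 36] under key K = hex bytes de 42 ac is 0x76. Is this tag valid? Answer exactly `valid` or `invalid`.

Key hex bytes de 42 ac is 3 bytes ≤ B = 7; zero-pad to 7 bytes: K' = de 42 ac 00 00 00 00.
K' ⊕ ipad = e8 74 9a 36 36 36 36; K' ⊕ opad = 82 1e f0 5c 5c 5c 5c.
Inner hash: sum = 232+116+154+54+54+54+54+112+174+86+16+36 = 1142; mod 256 = 118 → 76.
Outer hash (recomputed tag): sum = 130+30+240+92+92+92+92+118 = 886; mod 256 = 118 → 76.
Recomputed tag = 76; claimed = 76 → match.

valid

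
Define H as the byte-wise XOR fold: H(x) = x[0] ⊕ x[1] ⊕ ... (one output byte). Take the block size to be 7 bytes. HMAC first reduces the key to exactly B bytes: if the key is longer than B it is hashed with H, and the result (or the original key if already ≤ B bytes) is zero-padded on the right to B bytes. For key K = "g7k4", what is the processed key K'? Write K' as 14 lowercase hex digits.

Key "g7k4" = 67 37 6b 34 is 4 bytes ≤ B = 7; zero-pad to 7 bytes: K' = 67 37 6b 34 00 00 00.

67376b34000000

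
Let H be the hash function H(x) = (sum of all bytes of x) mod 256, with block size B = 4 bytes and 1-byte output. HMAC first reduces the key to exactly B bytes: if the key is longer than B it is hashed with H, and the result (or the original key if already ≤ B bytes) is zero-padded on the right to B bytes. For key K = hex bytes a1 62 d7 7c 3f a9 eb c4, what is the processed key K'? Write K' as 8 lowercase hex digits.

ed000000

|K| = 8 > B = 4, so first hash the key.
H(K): sum = 161+98+215+124+63+169+235+196 = 1261; mod 256 = 237 → ed.
Zero-pad H(K) = ed to 4 bytes: K' = ed 00 00 00.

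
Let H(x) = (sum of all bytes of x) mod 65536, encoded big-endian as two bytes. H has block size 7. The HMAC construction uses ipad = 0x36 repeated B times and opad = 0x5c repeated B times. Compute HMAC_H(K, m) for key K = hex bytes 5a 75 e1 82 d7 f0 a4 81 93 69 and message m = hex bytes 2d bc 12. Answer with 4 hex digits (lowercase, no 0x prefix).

Key hex bytes 5a 75 e1 82 d7 f0 a4 81 93 69 is 10 bytes > B = 7, so hash it first: H(key) = 06 1a, then zero-pad to 7 bytes: K' = 06 1a 00 00 00 00 00.
K' ⊕ ipad = 30 2c 36 36 36 36 36.  K' ⊕ opad = 5a 46 5c 5c 5c 5c 5c.
Inner input = (K'⊕ipad) ∥ m = 30 2c 36 36 36 36 36 ∥ 2d bc 12.
Inner hash: sum = 48+44+54+54+54+54+54+45+188+18 = 613 → 02 65.
Outer input = (K'⊕opad) ∥ inner = 5a 46 5c 5c 5c 5c 5c ∥ 02 65.
Outer hash (tag): sum = 90+70+92+92+92+92+92+2+101 = 723 → 02 d3.

02d3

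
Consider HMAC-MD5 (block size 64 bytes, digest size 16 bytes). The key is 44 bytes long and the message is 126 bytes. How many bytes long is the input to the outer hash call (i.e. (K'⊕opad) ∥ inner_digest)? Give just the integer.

80

Key is 44 ≤ 64 bytes, zero-padded: |K'| = 64.
Outer input = (K'⊕opad) ∥ H(inner) → 64 + 16 = 80 bytes.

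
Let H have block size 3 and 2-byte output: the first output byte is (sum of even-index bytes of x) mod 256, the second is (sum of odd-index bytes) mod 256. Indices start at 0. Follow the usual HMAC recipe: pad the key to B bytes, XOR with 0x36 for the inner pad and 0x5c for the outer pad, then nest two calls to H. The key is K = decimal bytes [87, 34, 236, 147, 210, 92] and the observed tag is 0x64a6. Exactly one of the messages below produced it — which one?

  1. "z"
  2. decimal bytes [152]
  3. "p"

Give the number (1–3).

2

Key decimal bytes [87, 34, 236, 147, 210, 92] = 57 22 ec 93 d2 5c is 6 bytes > B = 3, so hash it first: H(key) = 15 11, then zero-pad to 3 bytes: K' = 15 11 00.
K' ⊕ ipad = 23 27 36; K' ⊕ opad = 49 4d 5c.
m1: inner = H(23 27 36 7a) = 59 a1; tag = H(49 4d 5c 59 a1) = 46a6
m2: inner = H(23 27 36 98) = 59 bf; tag = H(49 4d 5c 59 bf) = 64a6 ← matches
m3: inner = H(23 27 36 70) = 59 97; tag = H(49 4d 5c 59 97) = 3ca6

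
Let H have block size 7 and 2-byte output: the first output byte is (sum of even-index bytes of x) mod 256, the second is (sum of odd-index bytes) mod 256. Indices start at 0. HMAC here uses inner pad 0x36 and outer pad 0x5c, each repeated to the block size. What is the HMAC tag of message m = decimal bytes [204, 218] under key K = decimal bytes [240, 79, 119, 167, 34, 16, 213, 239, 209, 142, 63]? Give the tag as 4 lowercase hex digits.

Key decimal bytes [240, 79, 119, 167, 34, 16, 213, 239, 209, 142, 63] = f0 4f 77 a7 22 10 d5 ef d1 8e 3f is 11 bytes > B = 7, so hash it first: H(key) = 6e 83, then zero-pad to 7 bytes: K' = 6e 83 00 00 00 00 00.
K' ⊕ ipad = 58 b5 36 36 36 36 36.  K' ⊕ opad = 32 df 5c 5c 5c 5c 5c.
Inner input = (K'⊕ipad) ∥ m = 58 b5 36 36 36 36 36 ∥ cc da.
Inner hash: even-index sum = 468 mod 256 = 212; odd-index sum = 493 mod 256 = 237 → d4 ed.
Outer input = (K'⊕opad) ∥ inner = 32 df 5c 5c 5c 5c 5c ∥ d4 ed.
Outer hash (tag): even-index sum = 563 mod 256 = 51; odd-index sum = 619 mod 256 = 107 → 33 6b.

336b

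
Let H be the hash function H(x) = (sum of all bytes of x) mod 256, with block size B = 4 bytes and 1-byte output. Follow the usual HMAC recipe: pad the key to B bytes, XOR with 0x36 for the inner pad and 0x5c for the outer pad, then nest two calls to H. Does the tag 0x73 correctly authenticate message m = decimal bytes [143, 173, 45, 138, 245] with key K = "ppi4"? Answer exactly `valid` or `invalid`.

invalid

Key "ppi4" = 70 70 69 34 is exactly B = 4 bytes: K' = 70 70 69 34.
K' ⊕ ipad = 46 46 5f 02; K' ⊕ opad = 2c 2c 35 68.
Inner hash: sum = 70+70+95+2+143+173+45+138+245 = 981; mod 256 = 213 → d5.
Outer hash (recomputed tag): sum = 44+44+53+104+213 = 458; mod 256 = 202 → ca.
Recomputed tag = ca; claimed = 73 → mismatch.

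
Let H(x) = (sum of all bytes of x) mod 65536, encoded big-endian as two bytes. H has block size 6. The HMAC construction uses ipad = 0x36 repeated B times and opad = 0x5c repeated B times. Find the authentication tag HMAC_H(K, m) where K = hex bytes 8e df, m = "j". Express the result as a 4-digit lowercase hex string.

Key hex bytes 8e df is 2 bytes ≤ B = 6; zero-pad to 6 bytes: K' = 8e df 00 00 00 00.
K' ⊕ ipad = b8 e9 36 36 36 36.  K' ⊕ opad = d2 83 5c 5c 5c 5c.
Inner input = (K'⊕ipad) ∥ m = b8 e9 36 36 36 36 ∥ 6a.
Inner hash: sum = 184+233+54+54+54+54+106 = 739 → 02 e3.
Outer input = (K'⊕opad) ∥ inner = d2 83 5c 5c 5c 5c ∥ 02 e3.
Outer hash (tag): sum = 210+131+92+92+92+92+2+227 = 938 → 03 aa.

03aa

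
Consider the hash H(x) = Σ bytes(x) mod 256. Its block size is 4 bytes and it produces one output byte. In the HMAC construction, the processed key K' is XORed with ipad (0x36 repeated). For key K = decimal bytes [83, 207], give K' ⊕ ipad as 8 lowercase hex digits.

65f93636

Key decimal bytes [83, 207] = 53 cf is 2 bytes ≤ B = 4; zero-pad to 4 bytes: K' = 53 cf 00 00.
XOR each byte with 0x36: 53⊕36=65, cf⊕36=f9, 00⊕36=36, 00⊕36=36.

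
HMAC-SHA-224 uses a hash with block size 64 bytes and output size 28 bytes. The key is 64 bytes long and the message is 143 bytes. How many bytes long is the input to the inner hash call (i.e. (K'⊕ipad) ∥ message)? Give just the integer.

Key is 64 ≤ 64 bytes, zero-padded: |K'| = 64.
Inner input = (K'⊕ipad) ∥ m → 64 + 143 = 207 bytes.

207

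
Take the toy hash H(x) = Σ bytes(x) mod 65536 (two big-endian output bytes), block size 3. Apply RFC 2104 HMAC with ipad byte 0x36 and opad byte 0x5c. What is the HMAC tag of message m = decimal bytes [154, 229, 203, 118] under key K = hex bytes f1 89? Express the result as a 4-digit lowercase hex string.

Key hex bytes f1 89 is 2 bytes ≤ B = 3; zero-pad to 3 bytes: K' = f1 89 00.
K' ⊕ ipad = c7 bf 36.  K' ⊕ opad = ad d5 5c.
Inner input = (K'⊕ipad) ∥ m = c7 bf 36 ∥ 9a e5 cb 76.
Inner hash: sum = 199+191+54+154+229+203+118 = 1148 → 04 7c.
Outer input = (K'⊕opad) ∥ inner = ad d5 5c ∥ 04 7c.
Outer hash (tag): sum = 173+213+92+4+124 = 606 → 02 5e.

025e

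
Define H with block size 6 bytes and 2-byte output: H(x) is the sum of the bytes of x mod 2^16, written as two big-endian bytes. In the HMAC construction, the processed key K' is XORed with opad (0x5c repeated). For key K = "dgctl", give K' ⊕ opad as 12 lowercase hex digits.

383b3f28305c

Key "dgctl" = 64 67 63 74 6c is 5 bytes ≤ B = 6; zero-pad to 6 bytes: K' = 64 67 63 74 6c 00.
XOR each byte with 0x5c: 64⊕5c=38, 67⊕5c=3b, 63⊕5c=3f, 74⊕5c=28, 6c⊕5c=30, 00⊕5c=5c.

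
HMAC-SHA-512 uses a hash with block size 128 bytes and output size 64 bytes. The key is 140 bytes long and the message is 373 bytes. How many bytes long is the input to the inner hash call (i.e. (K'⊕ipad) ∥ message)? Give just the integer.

501

Key is 140 > 128 bytes, so it is hashed to 64 bytes then zero-padded to 128: |K'| = 128.
Inner input = (K'⊕ipad) ∥ m → 128 + 373 = 501 bytes.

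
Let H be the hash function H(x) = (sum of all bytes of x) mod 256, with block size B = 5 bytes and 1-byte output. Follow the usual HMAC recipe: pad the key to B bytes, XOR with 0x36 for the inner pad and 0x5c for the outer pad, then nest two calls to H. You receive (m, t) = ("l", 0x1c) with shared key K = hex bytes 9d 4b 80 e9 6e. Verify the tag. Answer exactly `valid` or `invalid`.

valid

Key hex bytes 9d 4b 80 e9 6e is exactly B = 5 bytes: K' = 9d 4b 80 e9 6e.
K' ⊕ ipad = ab 7d b6 df 58; K' ⊕ opad = c1 17 dc b5 32.
Inner hash: sum = 171+125+182+223+88+108 = 897; mod 256 = 129 → 81.
Outer hash (recomputed tag): sum = 193+23+220+181+50+129 = 796; mod 256 = 28 → 1c.
Recomputed tag = 1c; claimed = 1c → match.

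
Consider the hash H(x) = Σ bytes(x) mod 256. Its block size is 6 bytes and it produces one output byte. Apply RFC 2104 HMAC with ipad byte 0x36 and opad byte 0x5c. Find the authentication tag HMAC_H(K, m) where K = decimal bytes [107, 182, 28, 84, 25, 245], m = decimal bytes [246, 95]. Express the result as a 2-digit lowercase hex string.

Key decimal bytes [107, 182, 28, 84, 25, 245] = 6b b6 1c 54 19 f5 is exactly B = 6 bytes: K' = 6b b6 1c 54 19 f5.
K' ⊕ ipad = 5d 80 2a 62 2f c3.  K' ⊕ opad = 37 ea 40 08 45 a9.
Inner input = (K'⊕ipad) ∥ m = 5d 80 2a 62 2f c3 ∥ f6 5f.
Inner hash: sum = 93+128+42+98+47+195+246+95 = 944; mod 256 = 176 → b0.
Outer input = (K'⊕opad) ∥ inner = 37 ea 40 08 45 a9 ∥ b0.
Outer hash (tag): sum = 55+234+64+8+69+169+176 = 775; mod 256 = 7 → 07.

07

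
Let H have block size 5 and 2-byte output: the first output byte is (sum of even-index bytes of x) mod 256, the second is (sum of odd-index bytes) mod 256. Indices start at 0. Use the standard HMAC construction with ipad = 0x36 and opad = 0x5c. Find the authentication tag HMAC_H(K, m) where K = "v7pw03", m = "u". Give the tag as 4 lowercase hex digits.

84a5

Key "v7pw03" = 76 37 70 77 30 33 is 6 bytes > B = 5, so hash it first: H(key) = 16 e1, then zero-pad to 5 bytes: K' = 16 e1 00 00 00.
K' ⊕ ipad = 20 d7 36 36 36.  K' ⊕ opad = 4a bd 5c 5c 5c.
Inner input = (K'⊕ipad) ∥ m = 20 d7 36 36 36 ∥ 75.
Inner hash: even-index sum = 140 mod 256 = 140; odd-index sum = 386 mod 256 = 130 → 8c 82.
Outer input = (K'⊕opad) ∥ inner = 4a bd 5c 5c 5c ∥ 8c 82.
Outer hash (tag): even-index sum = 388 mod 256 = 132; odd-index sum = 421 mod 256 = 165 → 84 a5.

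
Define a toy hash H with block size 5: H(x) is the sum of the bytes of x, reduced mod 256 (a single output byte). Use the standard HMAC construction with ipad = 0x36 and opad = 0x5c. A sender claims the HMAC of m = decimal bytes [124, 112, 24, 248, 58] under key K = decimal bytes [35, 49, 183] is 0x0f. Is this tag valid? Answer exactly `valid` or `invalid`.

Key decimal bytes [35, 49, 183] = 23 31 b7 is 3 bytes ≤ B = 5; zero-pad to 5 bytes: K' = 23 31 b7 00 00.
K' ⊕ ipad = 15 07 81 36 36; K' ⊕ opad = 7f 6d eb 5c 5c.
Inner hash: sum = 21+7+129+54+54+124+112+24+248+58 = 831; mod 256 = 63 → 3f.
Outer hash (recomputed tag): sum = 127+109+235+92+92+63 = 718; mod 256 = 206 → ce.
Recomputed tag = ce; claimed = 0f → mismatch.

invalid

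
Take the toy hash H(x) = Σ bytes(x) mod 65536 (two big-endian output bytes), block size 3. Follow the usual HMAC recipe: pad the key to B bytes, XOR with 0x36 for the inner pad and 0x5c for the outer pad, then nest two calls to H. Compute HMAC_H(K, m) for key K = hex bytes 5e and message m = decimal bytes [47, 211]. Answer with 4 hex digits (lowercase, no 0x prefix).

0191

Key hex bytes 5e is 1 byte ≤ B = 3; zero-pad to 3 bytes: K' = 5e 00 00.
K' ⊕ ipad = 68 36 36.  K' ⊕ opad = 02 5c 5c.
Inner input = (K'⊕ipad) ∥ m = 68 36 36 ∥ 2f d3.
Inner hash: sum = 104+54+54+47+211 = 470 → 01 d6.
Outer input = (K'⊕opad) ∥ inner = 02 5c 5c ∥ 01 d6.
Outer hash (tag): sum = 2+92+92+1+214 = 401 → 01 91.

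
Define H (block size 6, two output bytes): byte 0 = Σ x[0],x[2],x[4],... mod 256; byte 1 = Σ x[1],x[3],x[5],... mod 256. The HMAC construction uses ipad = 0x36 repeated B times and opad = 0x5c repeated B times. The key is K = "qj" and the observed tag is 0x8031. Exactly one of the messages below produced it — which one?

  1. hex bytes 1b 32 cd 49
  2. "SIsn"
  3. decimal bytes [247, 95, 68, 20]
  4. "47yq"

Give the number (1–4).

Key "qj" = 71 6a is 2 bytes ≤ B = 6; zero-pad to 6 bytes: K' = 71 6a 00 00 00 00.
K' ⊕ ipad = 47 5c 36 36 36 36; K' ⊕ opad = 2d 36 5c 5c 5c 5c.
m1: inner = H(47 5c 36 36 36 36 1b 32 cd 49) = 9b 43; tag = H(2d 36 5c 5c 5c 5c 9b 43) = 8031 ← matches
m2: inner = H(47 5c 36 36 36 36 53 49 73 6e) = 79 7f; tag = H(2d 36 5c 5c 5c 5c 79 7f) = 5e6d
m3: inner = H(47 5c 36 36 36 36 f7 5f 44 14) = ee 3b; tag = H(2d 36 5c 5c 5c 5c ee 3b) = d329
m4: inner = H(47 5c 36 36 36 36 34 37 79 71) = 60 70; tag = H(2d 36 5c 5c 5c 5c 60 70) = 455e

1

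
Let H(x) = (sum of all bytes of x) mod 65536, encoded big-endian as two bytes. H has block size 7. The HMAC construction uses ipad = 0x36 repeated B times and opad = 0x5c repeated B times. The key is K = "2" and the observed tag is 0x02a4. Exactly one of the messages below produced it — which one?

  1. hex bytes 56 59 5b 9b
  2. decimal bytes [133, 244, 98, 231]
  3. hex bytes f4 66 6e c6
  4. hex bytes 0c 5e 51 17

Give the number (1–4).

2

Key "2" = 32 is 1 byte ≤ B = 7; zero-pad to 7 bytes: K' = 32 00 00 00 00 00 00.
K' ⊕ ipad = 04 36 36 36 36 36 36; K' ⊕ opad = 6e 5c 5c 5c 5c 5c 5c.
m1: inner = H(04 36 36 36 36 36 36 56 59 5b 9b) = 02 ed; tag = H(6e 5c 5c 5c 5c 5c 5c 02 ed) = 0385
m2: inner = H(04 36 36 36 36 36 36 85 f4 62 e7) = 04 0a; tag = H(6e 5c 5c 5c 5c 5c 5c 04 0a) = 02a4 ← matches
m3: inner = H(04 36 36 36 36 36 36 f4 66 6e c6) = 03 d6; tag = H(6e 5c 5c 5c 5c 5c 5c 03 d6) = 036f
m4: inner = H(04 36 36 36 36 36 36 0c 5e 51 17) = 02 1a; tag = H(6e 5c 5c 5c 5c 5c 5c 02 1a) = 02b2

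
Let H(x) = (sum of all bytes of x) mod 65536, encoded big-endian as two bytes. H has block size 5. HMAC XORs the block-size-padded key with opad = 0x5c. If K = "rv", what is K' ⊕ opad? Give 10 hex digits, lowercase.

Key "rv" = 72 76 is 2 bytes ≤ B = 5; zero-pad to 5 bytes: K' = 72 76 00 00 00.
XOR each byte with 0x5c: 72⊕5c=2e, 76⊕5c=2a, 00⊕5c=5c, 00⊕5c=5c, 00⊕5c=5c.

2e2a5c5c5c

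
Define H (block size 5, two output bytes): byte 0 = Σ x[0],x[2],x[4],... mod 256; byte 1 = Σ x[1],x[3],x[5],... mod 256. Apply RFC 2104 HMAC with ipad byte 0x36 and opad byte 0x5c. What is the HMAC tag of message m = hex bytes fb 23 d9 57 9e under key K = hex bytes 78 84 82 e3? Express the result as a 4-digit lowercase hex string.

Key hex bytes 78 84 82 e3 is 4 bytes ≤ B = 5; zero-pad to 5 bytes: K' = 78 84 82 e3 00.
K' ⊕ ipad = 4e b2 b4 d5 36.  K' ⊕ opad = 24 d8 de bf 5c.
Inner input = (K'⊕ipad) ∥ m = 4e b2 b4 d5 36 ∥ fb 23 d9 57 9e.
Inner hash: even-index sum = 434 mod 256 = 178; odd-index sum = 1017 mod 256 = 249 → b2 f9.
Outer input = (K'⊕opad) ∥ inner = 24 d8 de bf 5c ∥ b2 f9.
Outer hash (tag): even-index sum = 599 mod 256 = 87; odd-index sum = 585 mod 256 = 73 → 57 49.

5749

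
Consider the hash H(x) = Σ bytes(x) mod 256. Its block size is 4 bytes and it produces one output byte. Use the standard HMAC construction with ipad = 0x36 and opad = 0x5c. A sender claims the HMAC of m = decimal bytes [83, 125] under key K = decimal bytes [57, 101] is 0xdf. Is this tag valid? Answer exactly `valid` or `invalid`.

Key decimal bytes [57, 101] = 39 65 is 2 bytes ≤ B = 4; zero-pad to 4 bytes: K' = 39 65 00 00.
K' ⊕ ipad = 0f 53 36 36; K' ⊕ opad = 65 39 5c 5c.
Inner hash: sum = 15+83+54+54+83+125 = 414; mod 256 = 158 → 9e.
Outer hash (recomputed tag): sum = 101+57+92+92+158 = 500; mod 256 = 244 → f4.
Recomputed tag = f4; claimed = df → mismatch.

invalid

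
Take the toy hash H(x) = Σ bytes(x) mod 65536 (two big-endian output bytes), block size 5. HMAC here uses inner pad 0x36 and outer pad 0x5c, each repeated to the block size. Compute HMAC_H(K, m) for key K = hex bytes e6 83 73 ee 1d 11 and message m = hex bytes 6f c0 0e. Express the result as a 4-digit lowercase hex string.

Key hex bytes e6 83 73 ee 1d 11 is 6 bytes > B = 5, so hash it first: H(key) = 02 f8, then zero-pad to 5 bytes: K' = 02 f8 00 00 00.
K' ⊕ ipad = 34 ce 36 36 36.  K' ⊕ opad = 5e a4 5c 5c 5c.
Inner input = (K'⊕ipad) ∥ m = 34 ce 36 36 36 ∥ 6f c0 0e.
Inner hash: sum = 52+206+54+54+54+111+192+14 = 737 → 02 e1.
Outer input = (K'⊕opad) ∥ inner = 5e a4 5c 5c 5c ∥ 02 e1.
Outer hash (tag): sum = 94+164+92+92+92+2+225 = 761 → 02 f9.

02f9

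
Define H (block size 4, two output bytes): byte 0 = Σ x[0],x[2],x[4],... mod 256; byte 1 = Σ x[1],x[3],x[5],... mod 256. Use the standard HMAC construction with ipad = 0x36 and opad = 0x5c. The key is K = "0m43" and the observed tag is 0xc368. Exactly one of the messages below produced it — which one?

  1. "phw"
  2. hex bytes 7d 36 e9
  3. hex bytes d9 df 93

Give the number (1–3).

Key "0m43" = 30 6d 34 33 is exactly B = 4 bytes: K' = 30 6d 34 33.
K' ⊕ ipad = 06 5b 02 05; K' ⊕ opad = 6c 31 68 6f.
m1: inner = H(06 5b 02 05 70 68 77) = ef c8; tag = H(6c 31 68 6f ef c8) = c368 ← matches
m2: inner = H(06 5b 02 05 7d 36 e9) = 6e 96; tag = H(6c 31 68 6f 6e 96) = 4236
m3: inner = H(06 5b 02 05 d9 df 93) = 74 3f; tag = H(6c 31 68 6f 74 3f) = 48df

1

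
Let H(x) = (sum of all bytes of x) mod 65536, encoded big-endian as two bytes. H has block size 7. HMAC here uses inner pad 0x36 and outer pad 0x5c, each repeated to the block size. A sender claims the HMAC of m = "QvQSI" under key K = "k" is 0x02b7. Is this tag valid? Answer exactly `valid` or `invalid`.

valid

Key "k" = 6b is 1 byte ≤ B = 7; zero-pad to 7 bytes: K' = 6b 00 00 00 00 00 00.
K' ⊕ ipad = 5d 36 36 36 36 36 36; K' ⊕ opad = 37 5c 5c 5c 5c 5c 5c.
Inner hash: sum = 93+54+54+54+54+54+54+81+118+81+83+73 = 853 → 03 55.
Outer hash (recomputed tag): sum = 55+92+92+92+92+92+92+3+85 = 695 → 02 b7.
Recomputed tag = 02b7; claimed = 02b7 → match.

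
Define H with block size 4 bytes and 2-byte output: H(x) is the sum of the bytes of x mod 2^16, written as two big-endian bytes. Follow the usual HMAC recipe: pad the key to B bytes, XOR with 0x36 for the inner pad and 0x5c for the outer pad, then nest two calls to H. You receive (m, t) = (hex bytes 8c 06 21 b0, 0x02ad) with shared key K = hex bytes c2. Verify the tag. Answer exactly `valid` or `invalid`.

Key hex bytes c2 is 1 byte ≤ B = 4; zero-pad to 4 bytes: K' = c2 00 00 00.
K' ⊕ ipad = f4 36 36 36; K' ⊕ opad = 9e 5c 5c 5c.
Inner hash: sum = 244+54+54+54+140+6+33+176 = 761 → 02 f9.
Outer hash (recomputed tag): sum = 158+92+92+92+2+249 = 685 → 02 ad.
Recomputed tag = 02ad; claimed = 02ad → match.

valid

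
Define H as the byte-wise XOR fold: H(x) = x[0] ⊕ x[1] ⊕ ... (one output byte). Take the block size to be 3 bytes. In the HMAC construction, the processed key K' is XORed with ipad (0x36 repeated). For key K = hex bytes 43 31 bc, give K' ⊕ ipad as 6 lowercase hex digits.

Key hex bytes 43 31 bc is exactly B = 3 bytes: K' = 43 31 bc.
XOR each byte with 0x36: 43⊕36=75, 31⊕36=07, bc⊕36=8a.

75078a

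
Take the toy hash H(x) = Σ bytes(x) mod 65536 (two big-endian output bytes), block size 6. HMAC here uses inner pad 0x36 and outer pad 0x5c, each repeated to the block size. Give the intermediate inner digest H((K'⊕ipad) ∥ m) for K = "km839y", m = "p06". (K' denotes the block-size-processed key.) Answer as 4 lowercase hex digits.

Key "km839y" = 6b 6d 38 33 39 79 is exactly B = 6 bytes: K' = 6b 6d 38 33 39 79.
K' ⊕ ipad = 5d 5b 0e 05 0f 4f.
Inner input = 5d 5b 0e 05 0f 4f ∥ 70 30 36.
Inner hash: sum = 93+91+14+5+15+79+112+48+54 = 511 → 01 ff.

01ff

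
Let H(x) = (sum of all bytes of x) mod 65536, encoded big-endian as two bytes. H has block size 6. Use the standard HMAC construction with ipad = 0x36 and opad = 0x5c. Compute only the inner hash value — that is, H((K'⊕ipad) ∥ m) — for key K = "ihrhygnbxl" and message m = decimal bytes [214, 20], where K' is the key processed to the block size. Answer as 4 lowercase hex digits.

01fd

Key "ihrhygnbxl" = 69 68 72 68 79 67 6e 62 78 6c is 10 bytes > B = 6, so hash it first: H(key) = 04 3f, then zero-pad to 6 bytes: K' = 04 3f 00 00 00 00.
K' ⊕ ipad = 32 09 36 36 36 36.
Inner input = 32 09 36 36 36 36 ∥ d6 14.
Inner hash: sum = 50+9+54+54+54+54+214+20 = 509 → 01 fd.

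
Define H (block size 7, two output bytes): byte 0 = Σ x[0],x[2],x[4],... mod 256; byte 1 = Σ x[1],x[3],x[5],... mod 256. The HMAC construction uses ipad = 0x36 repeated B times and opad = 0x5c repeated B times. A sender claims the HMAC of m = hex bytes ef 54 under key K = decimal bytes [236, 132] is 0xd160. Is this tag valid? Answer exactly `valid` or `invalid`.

Key decimal bytes [236, 132] = ec 84 is 2 bytes ≤ B = 7; zero-pad to 7 bytes: K' = ec 84 00 00 00 00 00.
K' ⊕ ipad = da b2 36 36 36 36 36; K' ⊕ opad = b0 d8 5c 5c 5c 5c 5c.
Inner hash: even-index sum = 464 mod 256 = 208; odd-index sum = 525 mod 256 = 13 → d0 0d.
Outer hash (recomputed tag): even-index sum = 465 mod 256 = 209; odd-index sum = 608 mod 256 = 96 → d1 60.
Recomputed tag = d160; claimed = d160 → match.

valid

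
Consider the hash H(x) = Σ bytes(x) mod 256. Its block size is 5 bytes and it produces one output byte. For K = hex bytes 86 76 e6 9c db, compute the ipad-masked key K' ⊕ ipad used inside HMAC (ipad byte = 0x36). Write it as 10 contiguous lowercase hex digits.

Key hex bytes 86 76 e6 9c db is exactly B = 5 bytes: K' = 86 76 e6 9c db.
XOR each byte with 0x36: 86⊕36=b0, 76⊕36=40, e6⊕36=d0, 9c⊕36=aa, db⊕36=ed.

b040d0aaed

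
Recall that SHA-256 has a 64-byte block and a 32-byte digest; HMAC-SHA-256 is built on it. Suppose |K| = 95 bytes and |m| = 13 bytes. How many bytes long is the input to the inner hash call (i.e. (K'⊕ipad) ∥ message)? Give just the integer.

77

Key is 95 > 64 bytes, so it is hashed to 32 bytes then zero-padded to 64: |K'| = 64.
Inner input = (K'⊕ipad) ∥ m → 64 + 13 = 77 bytes.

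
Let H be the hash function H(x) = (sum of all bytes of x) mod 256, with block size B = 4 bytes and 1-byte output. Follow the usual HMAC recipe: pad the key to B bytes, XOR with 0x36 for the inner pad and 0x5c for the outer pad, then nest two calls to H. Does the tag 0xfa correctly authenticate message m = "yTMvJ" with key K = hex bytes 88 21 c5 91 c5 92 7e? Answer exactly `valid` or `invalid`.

valid

Key hex bytes 88 21 c5 91 c5 92 7e is 7 bytes > B = 4, so hash it first: H(key) = d4, then zero-pad to 4 bytes: K' = d4 00 00 00.
K' ⊕ ipad = e2 36 36 36; K' ⊕ opad = 88 5c 5c 5c.
Inner hash: sum = 226+54+54+54+121+84+77+118+74 = 862; mod 256 = 94 → 5e.
Outer hash (recomputed tag): sum = 136+92+92+92+94 = 506; mod 256 = 250 → fa.
Recomputed tag = fa; claimed = fa → match.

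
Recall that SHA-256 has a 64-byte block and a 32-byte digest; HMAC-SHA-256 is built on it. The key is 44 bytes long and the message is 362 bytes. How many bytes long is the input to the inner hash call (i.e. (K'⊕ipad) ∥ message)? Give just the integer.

Key is 44 ≤ 64 bytes, zero-padded: |K'| = 64.
Inner input = (K'⊕ipad) ∥ m → 64 + 362 = 426 bytes.

426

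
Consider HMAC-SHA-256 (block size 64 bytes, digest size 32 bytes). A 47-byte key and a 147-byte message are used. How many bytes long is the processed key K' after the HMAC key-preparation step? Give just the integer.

Key is 47 ≤ 64 bytes, zero-padded: |K'| = 64.

64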